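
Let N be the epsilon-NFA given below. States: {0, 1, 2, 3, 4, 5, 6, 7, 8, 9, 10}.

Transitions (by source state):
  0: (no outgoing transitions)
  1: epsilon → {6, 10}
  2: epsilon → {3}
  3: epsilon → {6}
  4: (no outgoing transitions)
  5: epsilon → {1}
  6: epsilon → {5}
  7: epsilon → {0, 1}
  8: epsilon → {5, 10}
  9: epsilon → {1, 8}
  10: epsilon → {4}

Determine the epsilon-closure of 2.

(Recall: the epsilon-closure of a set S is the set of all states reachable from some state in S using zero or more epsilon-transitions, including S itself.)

{1, 2, 3, 4, 5, 6, 10}

Start with {2}.
From 2 via epsilon: add 3.
From 3 via epsilon: add 6.
From 6 via epsilon: add 5.
From 5 via epsilon: add 1.
From 1 via epsilon: add 10.
From 10 via epsilon: add 4.
No new states can be added; the closed set is {1, 2, 3, 4, 5, 6, 10}.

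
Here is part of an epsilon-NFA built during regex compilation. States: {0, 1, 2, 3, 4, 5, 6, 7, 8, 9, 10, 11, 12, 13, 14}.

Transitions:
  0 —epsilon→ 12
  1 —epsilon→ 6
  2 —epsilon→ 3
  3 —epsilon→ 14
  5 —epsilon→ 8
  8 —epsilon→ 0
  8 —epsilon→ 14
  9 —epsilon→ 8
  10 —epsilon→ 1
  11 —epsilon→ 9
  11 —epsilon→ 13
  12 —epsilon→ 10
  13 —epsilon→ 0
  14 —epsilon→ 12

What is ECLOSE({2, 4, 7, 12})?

Start with {2, 4, 7, 12}.
From 2 via epsilon: add 3.
From 12 via epsilon: add 10.
From 3 via epsilon: add 14.
From 10 via epsilon: add 1.
From 1 via epsilon: add 6.
No new states can be added; the closed set is {1, 2, 3, 4, 6, 7, 10, 12, 14}.

{1, 2, 3, 4, 6, 7, 10, 12, 14}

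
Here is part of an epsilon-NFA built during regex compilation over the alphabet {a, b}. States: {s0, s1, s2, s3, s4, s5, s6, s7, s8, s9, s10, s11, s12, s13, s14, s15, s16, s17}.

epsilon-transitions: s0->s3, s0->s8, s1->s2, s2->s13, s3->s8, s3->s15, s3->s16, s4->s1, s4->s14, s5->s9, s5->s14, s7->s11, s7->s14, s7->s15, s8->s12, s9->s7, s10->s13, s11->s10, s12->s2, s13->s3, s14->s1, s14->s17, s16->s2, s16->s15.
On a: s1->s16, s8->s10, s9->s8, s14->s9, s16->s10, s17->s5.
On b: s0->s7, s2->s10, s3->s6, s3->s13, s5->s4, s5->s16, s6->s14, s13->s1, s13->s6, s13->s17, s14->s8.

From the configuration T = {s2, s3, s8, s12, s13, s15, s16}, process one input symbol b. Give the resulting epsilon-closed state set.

{s1, s2, s3, s6, s8, s10, s12, s13, s15, s16, s17}

s2 on b → {s10}.
s3 on b → {s6, s13}.
s13 on b → {s1, s6, s17}.
No b-transition from s8, s12, s15, s16.
Union after reading b: {s1, s6, s10, s13, s17}.
Now take the epsilon-closure:
From s1 via epsilon: add s2.
From s13 via epsilon: add s3.
From s3 via epsilon: add s8, s15, s16.
From s8 via epsilon: add s12.
No new states can be added; the closed set is {s1, s2, s3, s6, s8, s10, s12, s13, s15, s16, s17}.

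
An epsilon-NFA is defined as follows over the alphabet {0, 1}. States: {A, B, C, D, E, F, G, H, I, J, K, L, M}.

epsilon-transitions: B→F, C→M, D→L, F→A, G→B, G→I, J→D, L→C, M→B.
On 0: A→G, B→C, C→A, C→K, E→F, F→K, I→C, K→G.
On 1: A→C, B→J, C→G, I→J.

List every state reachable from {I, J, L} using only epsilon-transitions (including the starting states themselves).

{A, B, C, D, F, I, J, L, M}

Start with {I, J, L}.
From J via epsilon: add D.
From L via epsilon: add C.
From C via epsilon: add M.
From M via epsilon: add B.
From B via epsilon: add F.
From F via epsilon: add A.
No new states can be added; the closed set is {A, B, C, D, F, I, J, L, M}.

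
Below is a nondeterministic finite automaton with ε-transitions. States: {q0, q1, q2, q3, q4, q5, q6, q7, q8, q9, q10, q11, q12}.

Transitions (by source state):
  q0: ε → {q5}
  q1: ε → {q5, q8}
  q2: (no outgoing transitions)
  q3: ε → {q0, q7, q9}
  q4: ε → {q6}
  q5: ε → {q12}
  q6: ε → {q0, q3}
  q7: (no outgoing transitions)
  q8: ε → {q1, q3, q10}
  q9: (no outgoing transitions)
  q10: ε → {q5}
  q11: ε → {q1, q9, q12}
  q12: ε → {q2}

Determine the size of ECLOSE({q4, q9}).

9

Start with {q4, q9}.
From q4 via ε: add q6.
From q6 via ε: add q0, q3.
From q0 via ε: add q5.
From q3 via ε: add q7.
From q5 via ε: add q12.
From q12 via ε: add q2.
ε-closure = {q0, q2, q3, q4, q5, q6, q7, q9, q12}, which has 9 states.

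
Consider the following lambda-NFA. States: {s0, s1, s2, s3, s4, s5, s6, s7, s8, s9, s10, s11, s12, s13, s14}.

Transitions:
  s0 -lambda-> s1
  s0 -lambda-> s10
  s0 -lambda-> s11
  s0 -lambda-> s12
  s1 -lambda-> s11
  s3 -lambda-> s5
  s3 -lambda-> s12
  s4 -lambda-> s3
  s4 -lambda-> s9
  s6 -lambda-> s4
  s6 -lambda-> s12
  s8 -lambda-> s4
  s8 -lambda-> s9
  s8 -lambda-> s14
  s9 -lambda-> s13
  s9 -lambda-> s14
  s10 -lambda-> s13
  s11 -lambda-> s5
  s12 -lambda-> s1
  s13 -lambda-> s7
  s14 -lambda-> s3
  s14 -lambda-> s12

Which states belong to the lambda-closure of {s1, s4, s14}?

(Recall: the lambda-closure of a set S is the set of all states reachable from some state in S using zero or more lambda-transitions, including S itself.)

{s1, s3, s4, s5, s7, s9, s11, s12, s13, s14}

Start with {s1, s4, s14}.
From s1 via lambda: add s11.
From s4 via lambda: add s3, s9.
From s14 via lambda: add s12.
From s3 via lambda: add s5.
From s9 via lambda: add s13.
From s13 via lambda: add s7.
No new states can be added; the closed set is {s1, s3, s4, s5, s7, s9, s11, s12, s13, s14}.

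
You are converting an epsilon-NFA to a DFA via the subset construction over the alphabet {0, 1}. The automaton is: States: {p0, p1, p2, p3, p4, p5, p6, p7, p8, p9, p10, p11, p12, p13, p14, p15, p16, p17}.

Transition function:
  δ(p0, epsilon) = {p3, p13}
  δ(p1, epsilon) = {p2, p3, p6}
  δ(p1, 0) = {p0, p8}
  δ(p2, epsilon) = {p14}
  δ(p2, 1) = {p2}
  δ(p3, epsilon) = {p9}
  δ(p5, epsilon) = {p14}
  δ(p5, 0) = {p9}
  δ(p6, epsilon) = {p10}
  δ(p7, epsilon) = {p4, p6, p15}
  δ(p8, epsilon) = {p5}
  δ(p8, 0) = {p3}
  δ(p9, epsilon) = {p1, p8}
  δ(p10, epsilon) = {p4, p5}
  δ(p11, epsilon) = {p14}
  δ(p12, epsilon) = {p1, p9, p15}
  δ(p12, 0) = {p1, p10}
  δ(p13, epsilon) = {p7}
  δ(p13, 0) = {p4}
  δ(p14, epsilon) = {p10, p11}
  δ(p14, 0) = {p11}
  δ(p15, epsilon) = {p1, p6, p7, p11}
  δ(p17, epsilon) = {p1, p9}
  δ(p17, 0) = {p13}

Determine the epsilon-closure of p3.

{p1, p2, p3, p4, p5, p6, p8, p9, p10, p11, p14}

Start with {p3}.
From p3 via epsilon: add p9.
From p9 via epsilon: add p1, p8.
From p1 via epsilon: add p2, p6.
From p8 via epsilon: add p5.
From p2 via epsilon: add p14.
From p6 via epsilon: add p10.
From p10 via epsilon: add p4.
From p14 via epsilon: add p11.
No new states can be added; the closed set is {p1, p2, p3, p4, p5, p6, p8, p9, p10, p11, p14}.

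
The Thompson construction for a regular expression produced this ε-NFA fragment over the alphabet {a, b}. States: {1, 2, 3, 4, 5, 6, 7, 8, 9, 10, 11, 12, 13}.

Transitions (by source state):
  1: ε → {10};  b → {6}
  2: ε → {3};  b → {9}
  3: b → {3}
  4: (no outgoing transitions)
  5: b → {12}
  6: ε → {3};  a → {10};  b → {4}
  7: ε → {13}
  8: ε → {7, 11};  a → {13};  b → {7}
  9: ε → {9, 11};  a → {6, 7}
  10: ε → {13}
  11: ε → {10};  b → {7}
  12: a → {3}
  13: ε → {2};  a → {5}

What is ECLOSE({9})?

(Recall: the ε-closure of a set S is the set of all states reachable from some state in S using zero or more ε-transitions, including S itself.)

Start with {9}.
From 9 via ε: add 11.
From 11 via ε: add 10.
From 10 via ε: add 13.
From 13 via ε: add 2.
From 2 via ε: add 3.
No new states can be added; the closed set is {2, 3, 9, 10, 11, 13}.

{2, 3, 9, 10, 11, 13}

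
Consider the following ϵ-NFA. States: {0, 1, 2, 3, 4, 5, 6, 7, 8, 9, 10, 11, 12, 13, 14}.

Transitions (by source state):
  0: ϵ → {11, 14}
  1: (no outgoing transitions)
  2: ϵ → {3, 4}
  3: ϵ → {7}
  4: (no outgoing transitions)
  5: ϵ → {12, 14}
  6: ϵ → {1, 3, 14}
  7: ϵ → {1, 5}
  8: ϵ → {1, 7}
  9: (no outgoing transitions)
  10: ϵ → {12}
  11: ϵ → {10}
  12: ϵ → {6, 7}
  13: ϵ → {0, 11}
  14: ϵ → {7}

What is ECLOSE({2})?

Start with {2}.
From 2 via ϵ: add 3, 4.
From 3 via ϵ: add 7.
From 7 via ϵ: add 1, 5.
From 5 via ϵ: add 12, 14.
From 12 via ϵ: add 6.
No new states can be added; the closed set is {1, 2, 3, 4, 5, 6, 7, 12, 14}.

{1, 2, 3, 4, 5, 6, 7, 12, 14}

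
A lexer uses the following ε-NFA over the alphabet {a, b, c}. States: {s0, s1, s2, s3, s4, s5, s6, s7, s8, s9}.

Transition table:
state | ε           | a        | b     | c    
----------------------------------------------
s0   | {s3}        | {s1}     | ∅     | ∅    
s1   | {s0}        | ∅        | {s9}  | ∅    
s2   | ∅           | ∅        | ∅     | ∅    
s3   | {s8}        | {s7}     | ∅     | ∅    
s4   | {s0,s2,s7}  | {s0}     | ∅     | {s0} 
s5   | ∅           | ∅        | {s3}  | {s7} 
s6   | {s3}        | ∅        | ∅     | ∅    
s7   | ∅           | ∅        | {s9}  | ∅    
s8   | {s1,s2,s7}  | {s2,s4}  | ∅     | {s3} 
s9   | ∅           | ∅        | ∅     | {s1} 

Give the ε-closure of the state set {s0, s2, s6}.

Start with {s0, s2, s6}.
From s0 via ε: add s3.
From s3 via ε: add s8.
From s8 via ε: add s1, s7.
No new states can be added; the closed set is {s0, s1, s2, s3, s6, s7, s8}.

{s0, s1, s2, s3, s6, s7, s8}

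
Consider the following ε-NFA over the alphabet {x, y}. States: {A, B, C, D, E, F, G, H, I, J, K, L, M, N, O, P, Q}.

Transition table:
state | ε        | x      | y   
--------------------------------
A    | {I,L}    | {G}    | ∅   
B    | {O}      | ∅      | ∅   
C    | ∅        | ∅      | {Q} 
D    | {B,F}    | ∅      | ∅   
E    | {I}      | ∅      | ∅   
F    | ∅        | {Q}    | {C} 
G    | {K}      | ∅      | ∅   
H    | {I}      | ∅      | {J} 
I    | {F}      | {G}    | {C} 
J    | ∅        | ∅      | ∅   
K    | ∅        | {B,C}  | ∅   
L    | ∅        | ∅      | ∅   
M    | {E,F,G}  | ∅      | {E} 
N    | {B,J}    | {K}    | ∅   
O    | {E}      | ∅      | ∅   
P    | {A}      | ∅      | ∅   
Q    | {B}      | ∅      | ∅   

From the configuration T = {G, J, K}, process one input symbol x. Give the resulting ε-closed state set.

{B, C, E, F, I, O}

K on x → {B, C}.
No x-transition from G, J.
Union after reading x: {B, C}.
Now take the ε-closure:
From B via ε: add O.
From O via ε: add E.
From E via ε: add I.
From I via ε: add F.
No new states can be added; the closed set is {B, C, E, F, I, O}.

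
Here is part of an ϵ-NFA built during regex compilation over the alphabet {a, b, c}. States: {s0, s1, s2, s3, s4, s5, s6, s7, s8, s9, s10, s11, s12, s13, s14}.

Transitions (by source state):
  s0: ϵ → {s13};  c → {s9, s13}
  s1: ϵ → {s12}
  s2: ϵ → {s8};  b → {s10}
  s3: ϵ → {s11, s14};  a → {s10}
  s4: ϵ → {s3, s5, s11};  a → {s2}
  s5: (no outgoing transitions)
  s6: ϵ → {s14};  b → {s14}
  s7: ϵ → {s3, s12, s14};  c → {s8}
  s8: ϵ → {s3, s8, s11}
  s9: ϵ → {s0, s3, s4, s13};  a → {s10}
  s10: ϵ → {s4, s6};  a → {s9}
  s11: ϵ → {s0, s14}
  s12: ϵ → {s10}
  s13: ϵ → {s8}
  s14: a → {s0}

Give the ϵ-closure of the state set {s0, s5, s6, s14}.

{s0, s3, s5, s6, s8, s11, s13, s14}

Start with {s0, s5, s6, s14}.
From s0 via ϵ: add s13.
From s13 via ϵ: add s8.
From s8 via ϵ: add s3, s11.
No new states can be added; the closed set is {s0, s3, s5, s6, s8, s11, s13, s14}.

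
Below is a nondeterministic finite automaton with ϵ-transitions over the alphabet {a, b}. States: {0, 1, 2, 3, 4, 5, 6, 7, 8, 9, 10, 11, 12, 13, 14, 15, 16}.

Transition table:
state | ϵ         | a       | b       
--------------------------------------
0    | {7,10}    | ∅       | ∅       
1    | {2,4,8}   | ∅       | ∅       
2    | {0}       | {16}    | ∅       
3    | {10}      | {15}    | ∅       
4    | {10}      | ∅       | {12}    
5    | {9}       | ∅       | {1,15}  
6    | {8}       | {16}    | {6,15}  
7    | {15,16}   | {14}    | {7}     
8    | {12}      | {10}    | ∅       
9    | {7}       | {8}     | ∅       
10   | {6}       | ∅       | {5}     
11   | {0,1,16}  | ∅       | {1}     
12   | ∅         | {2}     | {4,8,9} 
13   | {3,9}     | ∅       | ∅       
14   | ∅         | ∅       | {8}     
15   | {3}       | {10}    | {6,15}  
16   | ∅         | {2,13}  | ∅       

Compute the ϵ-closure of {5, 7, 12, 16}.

Start with {5, 7, 12, 16}.
From 5 via ϵ: add 9.
From 7 via ϵ: add 15.
From 15 via ϵ: add 3.
From 3 via ϵ: add 10.
From 10 via ϵ: add 6.
From 6 via ϵ: add 8.
No new states can be added; the closed set is {3, 5, 6, 7, 8, 9, 10, 12, 15, 16}.

{3, 5, 6, 7, 8, 9, 10, 12, 15, 16}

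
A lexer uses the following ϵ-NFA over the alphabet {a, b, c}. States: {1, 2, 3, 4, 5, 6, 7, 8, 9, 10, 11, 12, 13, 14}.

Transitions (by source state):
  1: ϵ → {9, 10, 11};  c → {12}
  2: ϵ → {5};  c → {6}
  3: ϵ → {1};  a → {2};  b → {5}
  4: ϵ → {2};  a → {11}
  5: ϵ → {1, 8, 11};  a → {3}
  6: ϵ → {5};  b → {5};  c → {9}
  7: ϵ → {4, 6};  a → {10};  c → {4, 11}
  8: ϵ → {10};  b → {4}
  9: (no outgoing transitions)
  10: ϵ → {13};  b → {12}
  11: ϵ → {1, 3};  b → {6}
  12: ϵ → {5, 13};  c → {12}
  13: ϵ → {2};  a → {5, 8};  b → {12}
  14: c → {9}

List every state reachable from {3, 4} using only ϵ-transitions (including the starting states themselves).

{1, 2, 3, 4, 5, 8, 9, 10, 11, 13}

Start with {3, 4}.
From 3 via ϵ: add 1.
From 4 via ϵ: add 2.
From 1 via ϵ: add 9, 10, 11.
From 2 via ϵ: add 5.
From 5 via ϵ: add 8.
From 10 via ϵ: add 13.
No new states can be added; the closed set is {1, 2, 3, 4, 5, 8, 9, 10, 11, 13}.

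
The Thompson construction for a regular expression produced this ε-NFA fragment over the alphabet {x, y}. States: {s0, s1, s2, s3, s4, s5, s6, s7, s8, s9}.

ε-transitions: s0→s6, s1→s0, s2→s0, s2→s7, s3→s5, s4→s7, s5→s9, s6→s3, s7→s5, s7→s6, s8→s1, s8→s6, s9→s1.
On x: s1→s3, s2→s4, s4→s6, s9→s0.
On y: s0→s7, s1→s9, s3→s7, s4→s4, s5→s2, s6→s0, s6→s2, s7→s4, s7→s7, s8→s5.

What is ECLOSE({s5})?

{s0, s1, s3, s5, s6, s9}

Start with {s5}.
From s5 via ε: add s9.
From s9 via ε: add s1.
From s1 via ε: add s0.
From s0 via ε: add s6.
From s6 via ε: add s3.
No new states can be added; the closed set is {s0, s1, s3, s5, s6, s9}.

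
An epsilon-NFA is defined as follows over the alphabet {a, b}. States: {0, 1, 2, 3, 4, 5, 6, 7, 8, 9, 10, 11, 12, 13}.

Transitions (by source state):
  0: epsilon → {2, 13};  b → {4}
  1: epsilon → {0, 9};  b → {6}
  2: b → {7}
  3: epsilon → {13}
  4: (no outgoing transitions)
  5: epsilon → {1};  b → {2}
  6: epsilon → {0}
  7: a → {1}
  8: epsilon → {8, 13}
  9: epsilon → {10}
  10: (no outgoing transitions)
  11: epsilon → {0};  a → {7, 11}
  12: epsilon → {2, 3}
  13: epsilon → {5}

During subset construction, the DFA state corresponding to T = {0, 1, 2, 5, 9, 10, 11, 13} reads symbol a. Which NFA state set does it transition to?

{0, 1, 2, 5, 7, 9, 10, 11, 13}

11 on a → {7, 11}.
No a-transition from 0, 1, 2, 5, 9, 10, 13.
Union after reading a: {7, 11}.
Now take the epsilon-closure:
From 11 via epsilon: add 0.
From 0 via epsilon: add 2, 13.
From 13 via epsilon: add 5.
From 5 via epsilon: add 1.
From 1 via epsilon: add 9.
From 9 via epsilon: add 10.
No new states can be added; the closed set is {0, 1, 2, 5, 7, 9, 10, 11, 13}.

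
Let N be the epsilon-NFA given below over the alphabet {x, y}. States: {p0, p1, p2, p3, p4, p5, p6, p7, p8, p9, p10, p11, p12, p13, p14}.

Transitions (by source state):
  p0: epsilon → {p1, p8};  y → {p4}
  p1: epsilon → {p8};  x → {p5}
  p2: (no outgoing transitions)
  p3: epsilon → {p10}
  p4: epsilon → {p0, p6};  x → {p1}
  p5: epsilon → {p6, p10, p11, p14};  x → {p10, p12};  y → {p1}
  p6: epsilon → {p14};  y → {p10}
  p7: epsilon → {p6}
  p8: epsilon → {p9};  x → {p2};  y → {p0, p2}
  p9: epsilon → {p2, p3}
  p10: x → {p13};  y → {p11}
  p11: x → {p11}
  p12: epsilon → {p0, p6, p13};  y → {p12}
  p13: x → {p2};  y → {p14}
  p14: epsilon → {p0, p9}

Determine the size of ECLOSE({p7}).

Start with {p7}.
From p7 via epsilon: add p6.
From p6 via epsilon: add p14.
From p14 via epsilon: add p0, p9.
From p0 via epsilon: add p1, p8.
From p9 via epsilon: add p2, p3.
From p3 via epsilon: add p10.
epsilon-closure = {p0, p1, p2, p3, p6, p7, p8, p9, p10, p14}, which has 10 states.

10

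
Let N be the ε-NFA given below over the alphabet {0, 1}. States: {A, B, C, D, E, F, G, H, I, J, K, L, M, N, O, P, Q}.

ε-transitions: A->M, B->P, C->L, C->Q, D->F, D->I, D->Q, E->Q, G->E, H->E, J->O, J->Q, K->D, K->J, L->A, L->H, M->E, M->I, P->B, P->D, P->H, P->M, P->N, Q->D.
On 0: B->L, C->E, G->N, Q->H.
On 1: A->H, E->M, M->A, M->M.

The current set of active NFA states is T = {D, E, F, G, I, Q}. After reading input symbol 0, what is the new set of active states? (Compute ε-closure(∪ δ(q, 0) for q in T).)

{D, E, F, H, I, N, Q}

G on 0 → {N}.
Q on 0 → {H}.
No 0-transition from D, E, F, I.
Union after reading 0: {H, N}.
Now take the ε-closure:
From H via ε: add E.
From E via ε: add Q.
From Q via ε: add D.
From D via ε: add F, I.
No new states can be added; the closed set is {D, E, F, H, I, N, Q}.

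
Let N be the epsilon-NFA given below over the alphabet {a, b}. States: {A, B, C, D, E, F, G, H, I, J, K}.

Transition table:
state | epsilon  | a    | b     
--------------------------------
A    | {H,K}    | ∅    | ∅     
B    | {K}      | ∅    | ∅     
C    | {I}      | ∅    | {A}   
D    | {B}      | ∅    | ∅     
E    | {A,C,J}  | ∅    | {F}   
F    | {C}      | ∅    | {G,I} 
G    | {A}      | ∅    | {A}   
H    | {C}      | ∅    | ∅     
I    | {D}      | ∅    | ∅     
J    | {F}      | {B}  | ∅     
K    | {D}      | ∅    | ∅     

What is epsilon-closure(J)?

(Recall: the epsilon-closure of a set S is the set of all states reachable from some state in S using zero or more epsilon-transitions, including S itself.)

{B, C, D, F, I, J, K}

Start with {J}.
From J via epsilon: add F.
From F via epsilon: add C.
From C via epsilon: add I.
From I via epsilon: add D.
From D via epsilon: add B.
From B via epsilon: add K.
No new states can be added; the closed set is {B, C, D, F, I, J, K}.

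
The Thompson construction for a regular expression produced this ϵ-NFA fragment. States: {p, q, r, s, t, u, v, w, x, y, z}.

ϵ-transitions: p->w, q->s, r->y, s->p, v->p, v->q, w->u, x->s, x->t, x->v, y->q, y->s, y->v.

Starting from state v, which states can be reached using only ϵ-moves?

{p, q, s, u, v, w}

Start with {v}.
From v via ϵ: add p, q.
From p via ϵ: add w.
From q via ϵ: add s.
From w via ϵ: add u.
No new states can be added; the closed set is {p, q, s, u, v, w}.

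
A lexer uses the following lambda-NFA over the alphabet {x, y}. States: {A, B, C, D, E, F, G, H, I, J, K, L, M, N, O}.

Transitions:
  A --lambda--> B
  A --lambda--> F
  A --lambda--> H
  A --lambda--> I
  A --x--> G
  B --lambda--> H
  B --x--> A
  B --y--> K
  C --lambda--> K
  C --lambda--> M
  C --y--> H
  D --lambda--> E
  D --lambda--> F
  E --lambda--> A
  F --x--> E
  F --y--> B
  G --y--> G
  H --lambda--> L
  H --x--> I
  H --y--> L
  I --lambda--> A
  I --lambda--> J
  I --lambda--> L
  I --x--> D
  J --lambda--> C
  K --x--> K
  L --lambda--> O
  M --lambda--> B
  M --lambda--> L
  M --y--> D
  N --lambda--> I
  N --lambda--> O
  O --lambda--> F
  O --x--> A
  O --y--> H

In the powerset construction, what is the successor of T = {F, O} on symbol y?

{B, F, H, L, O}

F on y → {B}.
O on y → {H}.
Union after reading y: {B, H}.
Now take the lambda-closure:
From H via lambda: add L.
From L via lambda: add O.
From O via lambda: add F.
No new states can be added; the closed set is {B, F, H, L, O}.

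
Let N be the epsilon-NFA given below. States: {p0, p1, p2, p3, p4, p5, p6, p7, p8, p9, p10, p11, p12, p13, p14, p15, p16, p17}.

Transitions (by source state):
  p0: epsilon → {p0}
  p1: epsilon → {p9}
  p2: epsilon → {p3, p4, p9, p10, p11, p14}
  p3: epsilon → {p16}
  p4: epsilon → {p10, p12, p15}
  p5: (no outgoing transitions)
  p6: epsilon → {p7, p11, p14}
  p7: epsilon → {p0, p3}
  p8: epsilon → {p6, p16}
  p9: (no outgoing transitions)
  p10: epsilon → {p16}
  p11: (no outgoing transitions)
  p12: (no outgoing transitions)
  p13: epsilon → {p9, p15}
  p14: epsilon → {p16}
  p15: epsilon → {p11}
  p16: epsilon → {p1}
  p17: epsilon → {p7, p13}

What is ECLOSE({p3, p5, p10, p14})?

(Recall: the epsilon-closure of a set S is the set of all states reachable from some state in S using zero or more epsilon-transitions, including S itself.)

Start with {p3, p5, p10, p14}.
From p3 via epsilon: add p16.
From p16 via epsilon: add p1.
From p1 via epsilon: add p9.
No new states can be added; the closed set is {p1, p3, p5, p9, p10, p14, p16}.

{p1, p3, p5, p9, p10, p14, p16}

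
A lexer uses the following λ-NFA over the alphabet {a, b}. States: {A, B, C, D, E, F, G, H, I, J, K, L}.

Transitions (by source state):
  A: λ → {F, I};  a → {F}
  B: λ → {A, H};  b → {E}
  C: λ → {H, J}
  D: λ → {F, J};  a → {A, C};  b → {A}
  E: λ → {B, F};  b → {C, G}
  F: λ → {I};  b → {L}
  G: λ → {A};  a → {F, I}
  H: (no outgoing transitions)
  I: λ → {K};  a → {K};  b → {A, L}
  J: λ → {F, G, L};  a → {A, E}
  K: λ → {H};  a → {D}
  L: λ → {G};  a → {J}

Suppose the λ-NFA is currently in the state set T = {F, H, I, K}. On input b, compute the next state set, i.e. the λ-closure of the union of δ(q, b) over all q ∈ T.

{A, F, G, H, I, K, L}

F on b → {L}.
I on b → {A, L}.
No b-transition from H, K.
Union after reading b: {A, L}.
Now take the λ-closure:
From A via λ: add F, I.
From L via λ: add G.
From I via λ: add K.
From K via λ: add H.
No new states can be added; the closed set is {A, F, G, H, I, K, L}.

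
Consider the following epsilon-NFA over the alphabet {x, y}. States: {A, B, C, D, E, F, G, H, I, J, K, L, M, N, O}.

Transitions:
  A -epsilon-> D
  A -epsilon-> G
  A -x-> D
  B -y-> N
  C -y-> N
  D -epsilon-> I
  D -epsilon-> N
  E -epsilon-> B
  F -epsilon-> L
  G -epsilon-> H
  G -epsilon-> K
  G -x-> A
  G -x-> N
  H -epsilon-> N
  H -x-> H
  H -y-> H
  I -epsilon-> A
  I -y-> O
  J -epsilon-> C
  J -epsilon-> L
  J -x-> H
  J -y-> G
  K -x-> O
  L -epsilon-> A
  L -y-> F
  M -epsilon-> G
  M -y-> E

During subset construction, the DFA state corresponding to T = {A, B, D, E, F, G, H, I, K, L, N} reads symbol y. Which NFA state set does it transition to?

B on y → {N}.
H on y → {H}.
I on y → {O}.
L on y → {F}.
No y-transition from A, D, E, F, G, K, N.
Union after reading y: {F, H, N, O}.
Now take the epsilon-closure:
From F via epsilon: add L.
From L via epsilon: add A.
From A via epsilon: add D, G.
From D via epsilon: add I.
From G via epsilon: add K.
No new states can be added; the closed set is {A, D, F, G, H, I, K, L, N, O}.

{A, D, F, G, H, I, K, L, N, O}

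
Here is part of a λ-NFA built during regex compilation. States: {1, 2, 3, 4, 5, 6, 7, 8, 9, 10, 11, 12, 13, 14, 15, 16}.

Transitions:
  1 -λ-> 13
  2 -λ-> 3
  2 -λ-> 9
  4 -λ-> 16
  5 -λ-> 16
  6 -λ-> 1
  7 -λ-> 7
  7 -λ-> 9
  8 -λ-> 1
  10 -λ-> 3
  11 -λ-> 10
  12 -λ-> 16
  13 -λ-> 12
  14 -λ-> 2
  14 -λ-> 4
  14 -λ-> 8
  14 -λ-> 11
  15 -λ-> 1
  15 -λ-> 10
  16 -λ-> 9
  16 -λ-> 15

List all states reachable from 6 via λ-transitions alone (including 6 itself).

Start with {6}.
From 6 via λ: add 1.
From 1 via λ: add 13.
From 13 via λ: add 12.
From 12 via λ: add 16.
From 16 via λ: add 9, 15.
From 15 via λ: add 10.
From 10 via λ: add 3.
No new states can be added; the closed set is {1, 3, 6, 9, 10, 12, 13, 15, 16}.

{1, 3, 6, 9, 10, 12, 13, 15, 16}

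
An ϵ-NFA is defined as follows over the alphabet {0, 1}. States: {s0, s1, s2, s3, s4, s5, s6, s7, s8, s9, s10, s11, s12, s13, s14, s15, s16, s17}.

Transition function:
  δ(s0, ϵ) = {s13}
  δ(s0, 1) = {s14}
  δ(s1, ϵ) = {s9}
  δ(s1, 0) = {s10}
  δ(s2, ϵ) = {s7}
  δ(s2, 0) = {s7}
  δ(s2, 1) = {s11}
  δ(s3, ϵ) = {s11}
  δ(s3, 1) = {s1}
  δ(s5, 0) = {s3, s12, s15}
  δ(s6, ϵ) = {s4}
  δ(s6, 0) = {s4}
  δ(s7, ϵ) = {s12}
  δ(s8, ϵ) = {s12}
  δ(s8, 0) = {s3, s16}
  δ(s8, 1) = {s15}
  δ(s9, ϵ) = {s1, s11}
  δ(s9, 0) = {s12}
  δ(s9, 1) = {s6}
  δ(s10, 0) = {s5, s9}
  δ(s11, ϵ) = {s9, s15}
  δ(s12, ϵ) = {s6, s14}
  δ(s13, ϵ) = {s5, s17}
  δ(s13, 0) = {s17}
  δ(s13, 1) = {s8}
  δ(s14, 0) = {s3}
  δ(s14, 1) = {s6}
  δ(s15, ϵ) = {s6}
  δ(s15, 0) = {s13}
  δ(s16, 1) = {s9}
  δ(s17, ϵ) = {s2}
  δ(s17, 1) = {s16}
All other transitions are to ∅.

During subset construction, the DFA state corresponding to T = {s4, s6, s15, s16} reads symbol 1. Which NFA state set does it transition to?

{s1, s4, s6, s9, s11, s15}

s16 on 1 → {s9}.
No 1-transition from s4, s6, s15.
Union after reading 1: {s9}.
Now take the ϵ-closure:
From s9 via ϵ: add s1, s11.
From s11 via ϵ: add s15.
From s15 via ϵ: add s6.
From s6 via ϵ: add s4.
No new states can be added; the closed set is {s1, s4, s6, s9, s11, s15}.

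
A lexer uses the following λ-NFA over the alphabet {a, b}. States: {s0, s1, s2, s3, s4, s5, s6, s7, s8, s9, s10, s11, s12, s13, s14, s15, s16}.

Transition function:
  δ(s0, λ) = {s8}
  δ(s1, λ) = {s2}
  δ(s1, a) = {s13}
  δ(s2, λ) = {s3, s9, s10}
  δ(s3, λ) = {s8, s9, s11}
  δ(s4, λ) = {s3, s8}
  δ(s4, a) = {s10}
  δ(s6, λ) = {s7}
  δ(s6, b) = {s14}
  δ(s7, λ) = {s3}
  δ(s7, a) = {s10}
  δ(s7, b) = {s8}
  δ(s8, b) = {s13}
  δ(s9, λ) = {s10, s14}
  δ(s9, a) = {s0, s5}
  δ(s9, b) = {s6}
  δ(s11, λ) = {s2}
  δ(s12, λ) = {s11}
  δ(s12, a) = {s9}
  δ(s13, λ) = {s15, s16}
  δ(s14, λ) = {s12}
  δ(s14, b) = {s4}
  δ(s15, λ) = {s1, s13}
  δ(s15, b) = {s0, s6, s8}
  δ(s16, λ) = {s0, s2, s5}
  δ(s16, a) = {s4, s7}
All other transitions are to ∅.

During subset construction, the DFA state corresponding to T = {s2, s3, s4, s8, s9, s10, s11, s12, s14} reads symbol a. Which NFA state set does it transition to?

{s0, s2, s3, s5, s8, s9, s10, s11, s12, s14}

s4 on a → {s10}.
s9 on a → {s0, s5}.
s12 on a → {s9}.
No a-transition from s2, s3, s8, s10, s11, s14.
Union after reading a: {s0, s5, s9, s10}.
Now take the λ-closure:
From s0 via λ: add s8.
From s9 via λ: add s14.
From s14 via λ: add s12.
From s12 via λ: add s11.
From s11 via λ: add s2.
From s2 via λ: add s3.
No new states can be added; the closed set is {s0, s2, s3, s5, s8, s9, s10, s11, s12, s14}.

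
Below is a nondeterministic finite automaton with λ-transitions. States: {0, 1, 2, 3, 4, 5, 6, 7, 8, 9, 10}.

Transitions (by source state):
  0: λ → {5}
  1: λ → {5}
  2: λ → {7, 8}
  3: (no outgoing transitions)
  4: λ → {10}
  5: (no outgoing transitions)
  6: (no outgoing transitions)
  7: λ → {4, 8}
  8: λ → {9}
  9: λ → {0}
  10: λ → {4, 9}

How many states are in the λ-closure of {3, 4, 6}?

Start with {3, 4, 6}.
From 4 via λ: add 10.
From 10 via λ: add 9.
From 9 via λ: add 0.
From 0 via λ: add 5.
λ-closure = {0, 3, 4, 5, 6, 9, 10}, which has 7 states.

7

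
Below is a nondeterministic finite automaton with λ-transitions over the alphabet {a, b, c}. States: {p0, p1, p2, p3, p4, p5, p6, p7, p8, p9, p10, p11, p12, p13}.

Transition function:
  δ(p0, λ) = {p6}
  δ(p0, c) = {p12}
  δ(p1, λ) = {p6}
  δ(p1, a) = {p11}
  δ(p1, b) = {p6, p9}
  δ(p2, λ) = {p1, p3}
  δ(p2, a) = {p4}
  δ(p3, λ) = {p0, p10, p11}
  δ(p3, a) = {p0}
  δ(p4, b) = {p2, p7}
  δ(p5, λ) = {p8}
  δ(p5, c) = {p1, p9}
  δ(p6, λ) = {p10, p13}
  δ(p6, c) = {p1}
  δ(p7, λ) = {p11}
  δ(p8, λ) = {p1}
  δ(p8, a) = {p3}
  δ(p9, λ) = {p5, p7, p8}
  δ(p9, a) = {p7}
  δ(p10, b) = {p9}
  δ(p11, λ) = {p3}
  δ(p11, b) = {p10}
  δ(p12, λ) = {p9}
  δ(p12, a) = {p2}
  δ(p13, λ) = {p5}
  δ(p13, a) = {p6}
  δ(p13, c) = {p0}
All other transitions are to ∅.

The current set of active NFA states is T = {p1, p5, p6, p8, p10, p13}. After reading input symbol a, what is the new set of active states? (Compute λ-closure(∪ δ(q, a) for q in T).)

{p0, p1, p3, p5, p6, p8, p10, p11, p13}

p1 on a → {p11}.
p8 on a → {p3}.
p13 on a → {p6}.
No a-transition from p5, p6, p10.
Union after reading a: {p3, p6, p11}.
Now take the λ-closure:
From p3 via λ: add p0, p10.
From p6 via λ: add p13.
From p13 via λ: add p5.
From p5 via λ: add p8.
From p8 via λ: add p1.
No new states can be added; the closed set is {p0, p1, p3, p5, p6, p8, p10, p11, p13}.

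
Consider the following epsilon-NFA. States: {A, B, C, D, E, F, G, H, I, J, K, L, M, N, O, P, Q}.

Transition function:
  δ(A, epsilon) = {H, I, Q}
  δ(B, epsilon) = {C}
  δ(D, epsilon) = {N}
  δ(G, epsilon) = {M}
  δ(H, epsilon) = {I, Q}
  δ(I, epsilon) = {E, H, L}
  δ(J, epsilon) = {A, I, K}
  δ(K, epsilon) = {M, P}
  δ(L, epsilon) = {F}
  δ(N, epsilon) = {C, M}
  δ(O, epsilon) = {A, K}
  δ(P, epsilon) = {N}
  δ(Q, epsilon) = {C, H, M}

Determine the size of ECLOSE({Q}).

8

Start with {Q}.
From Q via epsilon: add C, H, M.
From H via epsilon: add I.
From I via epsilon: add E, L.
From L via epsilon: add F.
epsilon-closure = {C, E, F, H, I, L, M, Q}, which has 8 states.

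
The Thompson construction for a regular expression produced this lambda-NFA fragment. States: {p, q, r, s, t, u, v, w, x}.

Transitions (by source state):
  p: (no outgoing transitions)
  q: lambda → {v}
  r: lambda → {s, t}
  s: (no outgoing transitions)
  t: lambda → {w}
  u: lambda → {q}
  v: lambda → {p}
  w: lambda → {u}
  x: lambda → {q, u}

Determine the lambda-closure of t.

{p, q, t, u, v, w}

Start with {t}.
From t via lambda: add w.
From w via lambda: add u.
From u via lambda: add q.
From q via lambda: add v.
From v via lambda: add p.
No new states can be added; the closed set is {p, q, t, u, v, w}.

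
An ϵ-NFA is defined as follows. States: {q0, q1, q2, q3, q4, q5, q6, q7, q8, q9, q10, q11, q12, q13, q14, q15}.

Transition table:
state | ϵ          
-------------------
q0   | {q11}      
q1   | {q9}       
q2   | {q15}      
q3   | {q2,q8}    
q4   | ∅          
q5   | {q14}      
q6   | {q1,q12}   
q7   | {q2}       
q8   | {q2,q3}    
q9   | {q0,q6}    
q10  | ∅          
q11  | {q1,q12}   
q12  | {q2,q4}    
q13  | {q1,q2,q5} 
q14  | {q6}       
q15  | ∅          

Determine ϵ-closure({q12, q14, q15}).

Start with {q12, q14, q15}.
From q12 via ϵ: add q2, q4.
From q14 via ϵ: add q6.
From q6 via ϵ: add q1.
From q1 via ϵ: add q9.
From q9 via ϵ: add q0.
From q0 via ϵ: add q11.
No new states can be added; the closed set is {q0, q1, q2, q4, q6, q9, q11, q12, q14, q15}.

{q0, q1, q2, q4, q6, q9, q11, q12, q14, q15}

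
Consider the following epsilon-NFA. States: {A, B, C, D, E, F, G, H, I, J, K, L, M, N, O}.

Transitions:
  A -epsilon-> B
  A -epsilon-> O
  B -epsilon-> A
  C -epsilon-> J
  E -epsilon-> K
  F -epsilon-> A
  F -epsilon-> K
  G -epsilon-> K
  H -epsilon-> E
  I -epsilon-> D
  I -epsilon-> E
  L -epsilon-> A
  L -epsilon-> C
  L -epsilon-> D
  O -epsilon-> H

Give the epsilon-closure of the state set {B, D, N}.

Start with {B, D, N}.
From B via epsilon: add A.
From A via epsilon: add O.
From O via epsilon: add H.
From H via epsilon: add E.
From E via epsilon: add K.
No new states can be added; the closed set is {A, B, D, E, H, K, N, O}.

{A, B, D, E, H, K, N, O}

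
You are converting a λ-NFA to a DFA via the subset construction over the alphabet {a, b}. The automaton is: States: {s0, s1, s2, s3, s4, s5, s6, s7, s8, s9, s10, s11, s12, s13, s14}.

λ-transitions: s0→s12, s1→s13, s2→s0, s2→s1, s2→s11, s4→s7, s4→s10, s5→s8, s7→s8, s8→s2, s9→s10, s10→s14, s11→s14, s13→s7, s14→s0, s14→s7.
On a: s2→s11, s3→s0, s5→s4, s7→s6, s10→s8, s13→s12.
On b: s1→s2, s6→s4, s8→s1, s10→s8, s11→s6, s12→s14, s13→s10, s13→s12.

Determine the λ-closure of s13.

Start with {s13}.
From s13 via λ: add s7.
From s7 via λ: add s8.
From s8 via λ: add s2.
From s2 via λ: add s0, s1, s11.
From s0 via λ: add s12.
From s11 via λ: add s14.
No new states can be added; the closed set is {s0, s1, s2, s7, s8, s11, s12, s13, s14}.

{s0, s1, s2, s7, s8, s11, s12, s13, s14}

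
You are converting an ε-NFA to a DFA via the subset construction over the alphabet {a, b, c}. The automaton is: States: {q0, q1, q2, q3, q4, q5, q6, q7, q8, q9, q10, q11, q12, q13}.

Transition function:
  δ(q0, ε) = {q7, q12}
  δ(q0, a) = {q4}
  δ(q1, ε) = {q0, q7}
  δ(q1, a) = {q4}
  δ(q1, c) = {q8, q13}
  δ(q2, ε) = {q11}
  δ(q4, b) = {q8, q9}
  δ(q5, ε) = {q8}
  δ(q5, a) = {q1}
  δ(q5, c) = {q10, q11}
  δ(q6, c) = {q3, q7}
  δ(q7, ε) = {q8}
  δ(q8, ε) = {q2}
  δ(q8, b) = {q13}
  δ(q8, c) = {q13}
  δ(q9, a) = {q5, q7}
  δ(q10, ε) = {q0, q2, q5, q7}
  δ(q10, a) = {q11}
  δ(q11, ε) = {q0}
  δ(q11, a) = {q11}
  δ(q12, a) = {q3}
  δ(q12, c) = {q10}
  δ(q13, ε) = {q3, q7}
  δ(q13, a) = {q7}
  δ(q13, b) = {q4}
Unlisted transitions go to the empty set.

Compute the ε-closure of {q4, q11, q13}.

Start with {q4, q11, q13}.
From q11 via ε: add q0.
From q13 via ε: add q3, q7.
From q0 via ε: add q12.
From q7 via ε: add q8.
From q8 via ε: add q2.
No new states can be added; the closed set is {q0, q2, q3, q4, q7, q8, q11, q12, q13}.

{q0, q2, q3, q4, q7, q8, q11, q12, q13}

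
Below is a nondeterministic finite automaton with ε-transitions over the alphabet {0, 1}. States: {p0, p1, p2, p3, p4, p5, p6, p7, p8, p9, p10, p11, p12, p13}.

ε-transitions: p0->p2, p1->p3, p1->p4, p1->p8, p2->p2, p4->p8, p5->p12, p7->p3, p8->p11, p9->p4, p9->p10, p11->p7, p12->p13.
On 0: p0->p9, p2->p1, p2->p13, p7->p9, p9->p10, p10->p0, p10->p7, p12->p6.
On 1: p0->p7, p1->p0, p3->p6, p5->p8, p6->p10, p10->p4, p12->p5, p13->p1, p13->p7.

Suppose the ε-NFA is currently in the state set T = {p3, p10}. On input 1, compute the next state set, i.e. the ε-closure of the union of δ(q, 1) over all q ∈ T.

p3 on 1 → {p6}.
p10 on 1 → {p4}.
Union after reading 1: {p4, p6}.
Now take the ε-closure:
From p4 via ε: add p8.
From p8 via ε: add p11.
From p11 via ε: add p7.
From p7 via ε: add p3.
No new states can be added; the closed set is {p3, p4, p6, p7, p8, p11}.

{p3, p4, p6, p7, p8, p11}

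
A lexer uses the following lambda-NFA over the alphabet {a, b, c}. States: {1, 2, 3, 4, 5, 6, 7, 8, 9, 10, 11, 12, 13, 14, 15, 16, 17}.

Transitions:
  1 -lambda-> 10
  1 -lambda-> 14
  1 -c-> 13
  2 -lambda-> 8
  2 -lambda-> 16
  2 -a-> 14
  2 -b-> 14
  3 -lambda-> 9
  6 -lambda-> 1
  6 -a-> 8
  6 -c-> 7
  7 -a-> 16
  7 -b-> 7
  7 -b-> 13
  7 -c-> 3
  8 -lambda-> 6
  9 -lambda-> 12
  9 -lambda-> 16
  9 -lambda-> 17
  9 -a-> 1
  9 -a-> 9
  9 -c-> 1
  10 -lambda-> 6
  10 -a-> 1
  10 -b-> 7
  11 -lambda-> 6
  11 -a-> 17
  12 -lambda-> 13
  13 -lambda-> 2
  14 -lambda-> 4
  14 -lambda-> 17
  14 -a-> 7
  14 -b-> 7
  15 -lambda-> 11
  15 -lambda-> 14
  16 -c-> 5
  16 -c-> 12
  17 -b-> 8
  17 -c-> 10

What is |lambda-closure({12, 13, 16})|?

11

Start with {12, 13, 16}.
From 13 via lambda: add 2.
From 2 via lambda: add 8.
From 8 via lambda: add 6.
From 6 via lambda: add 1.
From 1 via lambda: add 10, 14.
From 14 via lambda: add 4, 17.
lambda-closure = {1, 2, 4, 6, 8, 10, 12, 13, 14, 16, 17}, which has 11 states.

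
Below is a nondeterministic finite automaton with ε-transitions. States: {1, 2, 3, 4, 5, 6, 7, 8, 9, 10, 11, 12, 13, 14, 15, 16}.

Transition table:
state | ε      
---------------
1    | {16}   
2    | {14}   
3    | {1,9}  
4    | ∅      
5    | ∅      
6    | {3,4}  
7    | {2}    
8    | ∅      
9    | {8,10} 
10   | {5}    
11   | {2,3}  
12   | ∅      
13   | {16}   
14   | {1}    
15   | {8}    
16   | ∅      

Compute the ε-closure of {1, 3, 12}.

Start with {1, 3, 12}.
From 1 via ε: add 16.
From 3 via ε: add 9.
From 9 via ε: add 8, 10.
From 10 via ε: add 5.
No new states can be added; the closed set is {1, 3, 5, 8, 9, 10, 12, 16}.

{1, 3, 5, 8, 9, 10, 12, 16}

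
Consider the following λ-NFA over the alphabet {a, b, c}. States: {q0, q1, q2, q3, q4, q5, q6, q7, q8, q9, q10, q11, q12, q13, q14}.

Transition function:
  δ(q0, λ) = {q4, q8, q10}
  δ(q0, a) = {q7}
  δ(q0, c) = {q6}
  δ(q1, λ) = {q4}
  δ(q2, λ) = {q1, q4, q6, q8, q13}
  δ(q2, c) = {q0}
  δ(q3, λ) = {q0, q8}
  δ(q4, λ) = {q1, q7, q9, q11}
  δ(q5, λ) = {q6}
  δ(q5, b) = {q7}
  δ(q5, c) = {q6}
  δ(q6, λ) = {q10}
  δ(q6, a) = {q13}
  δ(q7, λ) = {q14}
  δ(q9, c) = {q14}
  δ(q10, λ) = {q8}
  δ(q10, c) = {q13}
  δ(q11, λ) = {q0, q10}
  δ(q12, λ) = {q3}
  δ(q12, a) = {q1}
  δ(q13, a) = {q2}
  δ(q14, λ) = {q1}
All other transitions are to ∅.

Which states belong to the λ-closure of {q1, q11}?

Start with {q1, q11}.
From q1 via λ: add q4.
From q11 via λ: add q0, q10.
From q0 via λ: add q8.
From q4 via λ: add q7, q9.
From q7 via λ: add q14.
No new states can be added; the closed set is {q0, q1, q4, q7, q8, q9, q10, q11, q14}.

{q0, q1, q4, q7, q8, q9, q10, q11, q14}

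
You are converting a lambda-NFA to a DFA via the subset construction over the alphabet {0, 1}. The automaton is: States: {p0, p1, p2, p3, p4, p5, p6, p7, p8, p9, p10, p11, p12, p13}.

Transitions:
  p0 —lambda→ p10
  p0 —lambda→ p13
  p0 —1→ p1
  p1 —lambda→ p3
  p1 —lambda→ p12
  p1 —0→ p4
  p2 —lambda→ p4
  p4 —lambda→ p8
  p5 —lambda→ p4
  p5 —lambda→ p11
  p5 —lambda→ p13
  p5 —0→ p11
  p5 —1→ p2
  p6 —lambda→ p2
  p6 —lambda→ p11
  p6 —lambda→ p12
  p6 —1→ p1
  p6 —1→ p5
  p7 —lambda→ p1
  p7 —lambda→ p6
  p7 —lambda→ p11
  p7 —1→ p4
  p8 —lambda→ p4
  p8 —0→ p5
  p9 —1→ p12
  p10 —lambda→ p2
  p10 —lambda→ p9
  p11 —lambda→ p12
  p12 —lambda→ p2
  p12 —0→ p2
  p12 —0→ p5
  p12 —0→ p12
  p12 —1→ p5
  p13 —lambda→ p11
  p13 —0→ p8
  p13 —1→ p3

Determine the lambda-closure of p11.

Start with {p11}.
From p11 via lambda: add p12.
From p12 via lambda: add p2.
From p2 via lambda: add p4.
From p4 via lambda: add p8.
No new states can be added; the closed set is {p2, p4, p8, p11, p12}.

{p2, p4, p8, p11, p12}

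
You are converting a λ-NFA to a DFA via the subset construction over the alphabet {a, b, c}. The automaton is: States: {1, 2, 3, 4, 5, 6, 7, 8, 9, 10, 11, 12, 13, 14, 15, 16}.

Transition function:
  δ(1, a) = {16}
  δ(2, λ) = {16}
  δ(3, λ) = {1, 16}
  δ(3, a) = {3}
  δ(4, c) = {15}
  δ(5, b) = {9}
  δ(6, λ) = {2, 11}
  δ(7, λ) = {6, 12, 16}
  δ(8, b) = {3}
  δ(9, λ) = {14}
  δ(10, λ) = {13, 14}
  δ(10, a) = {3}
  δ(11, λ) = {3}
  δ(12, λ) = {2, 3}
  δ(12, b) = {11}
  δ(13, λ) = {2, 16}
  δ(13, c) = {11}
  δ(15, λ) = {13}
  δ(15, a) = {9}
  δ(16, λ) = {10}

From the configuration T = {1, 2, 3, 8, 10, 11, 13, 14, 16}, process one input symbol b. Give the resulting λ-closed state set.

{1, 2, 3, 10, 13, 14, 16}

8 on b → {3}.
No b-transition from 1, 2, 3, 10, 11, 13, 14, 16.
Union after reading b: {3}.
Now take the λ-closure:
From 3 via λ: add 1, 16.
From 16 via λ: add 10.
From 10 via λ: add 13, 14.
From 13 via λ: add 2.
No new states can be added; the closed set is {1, 2, 3, 10, 13, 14, 16}.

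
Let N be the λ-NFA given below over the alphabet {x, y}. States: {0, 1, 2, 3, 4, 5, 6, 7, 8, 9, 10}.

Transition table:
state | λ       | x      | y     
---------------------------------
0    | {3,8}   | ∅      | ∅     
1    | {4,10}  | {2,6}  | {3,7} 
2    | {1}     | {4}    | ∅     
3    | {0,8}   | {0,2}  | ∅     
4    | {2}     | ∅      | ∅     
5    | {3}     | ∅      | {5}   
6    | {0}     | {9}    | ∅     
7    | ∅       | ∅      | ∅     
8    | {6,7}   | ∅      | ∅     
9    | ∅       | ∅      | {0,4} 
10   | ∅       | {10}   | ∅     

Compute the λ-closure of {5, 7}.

Start with {5, 7}.
From 5 via λ: add 3.
From 3 via λ: add 0, 8.
From 8 via λ: add 6.
No new states can be added; the closed set is {0, 3, 5, 6, 7, 8}.

{0, 3, 5, 6, 7, 8}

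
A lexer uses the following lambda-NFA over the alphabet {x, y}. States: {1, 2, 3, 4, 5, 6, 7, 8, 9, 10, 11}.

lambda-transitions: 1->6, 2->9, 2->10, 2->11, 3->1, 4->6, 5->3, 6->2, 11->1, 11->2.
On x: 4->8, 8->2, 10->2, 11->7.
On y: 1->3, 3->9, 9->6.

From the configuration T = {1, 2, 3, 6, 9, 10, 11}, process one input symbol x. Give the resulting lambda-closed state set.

{1, 2, 6, 7, 9, 10, 11}

10 on x → {2}.
11 on x → {7}.
No x-transition from 1, 2, 3, 6, 9.
Union after reading x: {2, 7}.
Now take the lambda-closure:
From 2 via lambda: add 9, 10, 11.
From 11 via lambda: add 1.
From 1 via lambda: add 6.
No new states can be added; the closed set is {1, 2, 6, 7, 9, 10, 11}.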